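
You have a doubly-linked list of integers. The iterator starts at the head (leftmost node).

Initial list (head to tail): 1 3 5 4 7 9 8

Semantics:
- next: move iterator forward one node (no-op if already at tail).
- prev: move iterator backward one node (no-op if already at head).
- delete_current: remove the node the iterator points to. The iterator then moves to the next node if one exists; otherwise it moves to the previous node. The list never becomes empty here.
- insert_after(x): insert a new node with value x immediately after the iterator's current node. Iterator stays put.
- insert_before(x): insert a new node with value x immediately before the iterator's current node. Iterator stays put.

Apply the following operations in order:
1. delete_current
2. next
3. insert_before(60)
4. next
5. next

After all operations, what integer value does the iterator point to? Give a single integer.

After 1 (delete_current): list=[3, 5, 4, 7, 9, 8] cursor@3
After 2 (next): list=[3, 5, 4, 7, 9, 8] cursor@5
After 3 (insert_before(60)): list=[3, 60, 5, 4, 7, 9, 8] cursor@5
After 4 (next): list=[3, 60, 5, 4, 7, 9, 8] cursor@4
After 5 (next): list=[3, 60, 5, 4, 7, 9, 8] cursor@7

Answer: 7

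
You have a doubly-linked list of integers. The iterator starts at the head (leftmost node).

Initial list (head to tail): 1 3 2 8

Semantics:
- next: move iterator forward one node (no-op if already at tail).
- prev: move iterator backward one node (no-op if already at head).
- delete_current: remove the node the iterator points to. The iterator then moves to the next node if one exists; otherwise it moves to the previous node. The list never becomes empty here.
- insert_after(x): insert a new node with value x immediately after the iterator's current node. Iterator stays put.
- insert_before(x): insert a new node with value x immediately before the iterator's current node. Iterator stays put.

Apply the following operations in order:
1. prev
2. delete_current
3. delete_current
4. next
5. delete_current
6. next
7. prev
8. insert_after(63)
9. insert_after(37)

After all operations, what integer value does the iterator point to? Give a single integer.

Answer: 2

Derivation:
After 1 (prev): list=[1, 3, 2, 8] cursor@1
After 2 (delete_current): list=[3, 2, 8] cursor@3
After 3 (delete_current): list=[2, 8] cursor@2
After 4 (next): list=[2, 8] cursor@8
After 5 (delete_current): list=[2] cursor@2
After 6 (next): list=[2] cursor@2
After 7 (prev): list=[2] cursor@2
After 8 (insert_after(63)): list=[2, 63] cursor@2
After 9 (insert_after(37)): list=[2, 37, 63] cursor@2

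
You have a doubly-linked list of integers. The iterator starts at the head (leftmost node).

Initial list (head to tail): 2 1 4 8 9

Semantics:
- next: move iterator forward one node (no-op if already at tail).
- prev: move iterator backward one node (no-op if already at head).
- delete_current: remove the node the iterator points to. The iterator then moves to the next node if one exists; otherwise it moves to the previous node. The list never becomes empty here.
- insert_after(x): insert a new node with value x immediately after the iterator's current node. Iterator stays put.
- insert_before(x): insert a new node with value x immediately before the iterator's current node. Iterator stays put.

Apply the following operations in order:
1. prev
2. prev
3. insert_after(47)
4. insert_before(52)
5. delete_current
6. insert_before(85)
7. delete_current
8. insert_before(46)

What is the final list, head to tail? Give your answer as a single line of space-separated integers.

After 1 (prev): list=[2, 1, 4, 8, 9] cursor@2
After 2 (prev): list=[2, 1, 4, 8, 9] cursor@2
After 3 (insert_after(47)): list=[2, 47, 1, 4, 8, 9] cursor@2
After 4 (insert_before(52)): list=[52, 2, 47, 1, 4, 8, 9] cursor@2
After 5 (delete_current): list=[52, 47, 1, 4, 8, 9] cursor@47
After 6 (insert_before(85)): list=[52, 85, 47, 1, 4, 8, 9] cursor@47
After 7 (delete_current): list=[52, 85, 1, 4, 8, 9] cursor@1
After 8 (insert_before(46)): list=[52, 85, 46, 1, 4, 8, 9] cursor@1

Answer: 52 85 46 1 4 8 9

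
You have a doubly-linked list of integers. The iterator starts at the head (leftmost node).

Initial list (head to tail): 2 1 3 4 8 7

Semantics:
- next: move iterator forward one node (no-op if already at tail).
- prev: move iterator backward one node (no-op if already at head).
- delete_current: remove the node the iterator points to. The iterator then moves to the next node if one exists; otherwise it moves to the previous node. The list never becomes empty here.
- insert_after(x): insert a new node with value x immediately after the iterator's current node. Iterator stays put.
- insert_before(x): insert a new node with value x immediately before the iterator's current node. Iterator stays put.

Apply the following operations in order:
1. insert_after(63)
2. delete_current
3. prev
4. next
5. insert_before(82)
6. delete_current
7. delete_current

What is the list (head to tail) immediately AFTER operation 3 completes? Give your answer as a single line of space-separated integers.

Answer: 63 1 3 4 8 7

Derivation:
After 1 (insert_after(63)): list=[2, 63, 1, 3, 4, 8, 7] cursor@2
After 2 (delete_current): list=[63, 1, 3, 4, 8, 7] cursor@63
After 3 (prev): list=[63, 1, 3, 4, 8, 7] cursor@63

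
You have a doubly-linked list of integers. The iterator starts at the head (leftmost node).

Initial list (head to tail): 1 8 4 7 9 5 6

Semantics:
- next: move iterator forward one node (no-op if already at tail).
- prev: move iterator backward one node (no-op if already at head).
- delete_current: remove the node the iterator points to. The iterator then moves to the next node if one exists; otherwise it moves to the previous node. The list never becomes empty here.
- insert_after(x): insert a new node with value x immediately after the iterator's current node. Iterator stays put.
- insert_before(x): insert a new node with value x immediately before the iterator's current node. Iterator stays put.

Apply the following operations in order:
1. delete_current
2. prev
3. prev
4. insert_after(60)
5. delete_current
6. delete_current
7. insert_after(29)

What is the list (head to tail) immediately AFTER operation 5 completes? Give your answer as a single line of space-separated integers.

Answer: 60 4 7 9 5 6

Derivation:
After 1 (delete_current): list=[8, 4, 7, 9, 5, 6] cursor@8
After 2 (prev): list=[8, 4, 7, 9, 5, 6] cursor@8
After 3 (prev): list=[8, 4, 7, 9, 5, 6] cursor@8
After 4 (insert_after(60)): list=[8, 60, 4, 7, 9, 5, 6] cursor@8
After 5 (delete_current): list=[60, 4, 7, 9, 5, 6] cursor@60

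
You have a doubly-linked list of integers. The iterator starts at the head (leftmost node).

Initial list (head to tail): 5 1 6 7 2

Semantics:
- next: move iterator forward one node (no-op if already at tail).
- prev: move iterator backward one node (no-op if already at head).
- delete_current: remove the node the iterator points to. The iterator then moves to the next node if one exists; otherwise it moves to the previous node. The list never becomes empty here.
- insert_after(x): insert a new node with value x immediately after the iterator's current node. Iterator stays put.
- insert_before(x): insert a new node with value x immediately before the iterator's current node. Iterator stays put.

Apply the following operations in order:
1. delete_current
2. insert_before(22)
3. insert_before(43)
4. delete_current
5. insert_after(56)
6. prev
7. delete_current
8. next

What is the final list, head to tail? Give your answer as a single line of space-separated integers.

After 1 (delete_current): list=[1, 6, 7, 2] cursor@1
After 2 (insert_before(22)): list=[22, 1, 6, 7, 2] cursor@1
After 3 (insert_before(43)): list=[22, 43, 1, 6, 7, 2] cursor@1
After 4 (delete_current): list=[22, 43, 6, 7, 2] cursor@6
After 5 (insert_after(56)): list=[22, 43, 6, 56, 7, 2] cursor@6
After 6 (prev): list=[22, 43, 6, 56, 7, 2] cursor@43
After 7 (delete_current): list=[22, 6, 56, 7, 2] cursor@6
After 8 (next): list=[22, 6, 56, 7, 2] cursor@56

Answer: 22 6 56 7 2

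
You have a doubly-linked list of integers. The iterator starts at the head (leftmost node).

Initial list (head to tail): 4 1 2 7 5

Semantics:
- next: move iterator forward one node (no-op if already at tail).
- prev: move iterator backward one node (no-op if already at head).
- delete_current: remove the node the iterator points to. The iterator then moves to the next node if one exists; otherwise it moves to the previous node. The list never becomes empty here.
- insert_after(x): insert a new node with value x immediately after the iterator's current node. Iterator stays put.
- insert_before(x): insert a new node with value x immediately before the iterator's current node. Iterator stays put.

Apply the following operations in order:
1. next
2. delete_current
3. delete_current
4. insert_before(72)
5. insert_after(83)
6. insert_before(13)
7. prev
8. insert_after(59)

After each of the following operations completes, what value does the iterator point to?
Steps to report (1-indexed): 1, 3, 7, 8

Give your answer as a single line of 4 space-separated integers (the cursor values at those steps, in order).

Answer: 1 7 13 13

Derivation:
After 1 (next): list=[4, 1, 2, 7, 5] cursor@1
After 2 (delete_current): list=[4, 2, 7, 5] cursor@2
After 3 (delete_current): list=[4, 7, 5] cursor@7
After 4 (insert_before(72)): list=[4, 72, 7, 5] cursor@7
After 5 (insert_after(83)): list=[4, 72, 7, 83, 5] cursor@7
After 6 (insert_before(13)): list=[4, 72, 13, 7, 83, 5] cursor@7
After 7 (prev): list=[4, 72, 13, 7, 83, 5] cursor@13
After 8 (insert_after(59)): list=[4, 72, 13, 59, 7, 83, 5] cursor@13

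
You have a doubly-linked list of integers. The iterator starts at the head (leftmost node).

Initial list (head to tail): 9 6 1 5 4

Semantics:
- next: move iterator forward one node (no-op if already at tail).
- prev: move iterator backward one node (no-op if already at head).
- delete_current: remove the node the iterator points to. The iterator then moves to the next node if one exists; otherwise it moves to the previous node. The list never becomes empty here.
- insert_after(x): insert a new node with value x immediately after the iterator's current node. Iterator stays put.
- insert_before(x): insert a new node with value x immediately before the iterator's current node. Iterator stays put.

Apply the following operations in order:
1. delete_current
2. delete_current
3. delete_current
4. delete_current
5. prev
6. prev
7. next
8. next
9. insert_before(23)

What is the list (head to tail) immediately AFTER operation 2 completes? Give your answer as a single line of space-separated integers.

After 1 (delete_current): list=[6, 1, 5, 4] cursor@6
After 2 (delete_current): list=[1, 5, 4] cursor@1

Answer: 1 5 4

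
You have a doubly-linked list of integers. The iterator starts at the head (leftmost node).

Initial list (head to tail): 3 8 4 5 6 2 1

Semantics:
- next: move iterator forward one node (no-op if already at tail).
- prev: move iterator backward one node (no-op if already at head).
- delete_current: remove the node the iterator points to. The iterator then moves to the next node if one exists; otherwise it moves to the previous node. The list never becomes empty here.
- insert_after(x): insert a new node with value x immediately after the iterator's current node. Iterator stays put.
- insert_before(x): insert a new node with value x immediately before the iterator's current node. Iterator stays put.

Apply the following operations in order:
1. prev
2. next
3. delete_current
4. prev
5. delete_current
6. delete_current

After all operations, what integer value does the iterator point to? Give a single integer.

After 1 (prev): list=[3, 8, 4, 5, 6, 2, 1] cursor@3
After 2 (next): list=[3, 8, 4, 5, 6, 2, 1] cursor@8
After 3 (delete_current): list=[3, 4, 5, 6, 2, 1] cursor@4
After 4 (prev): list=[3, 4, 5, 6, 2, 1] cursor@3
After 5 (delete_current): list=[4, 5, 6, 2, 1] cursor@4
After 6 (delete_current): list=[5, 6, 2, 1] cursor@5

Answer: 5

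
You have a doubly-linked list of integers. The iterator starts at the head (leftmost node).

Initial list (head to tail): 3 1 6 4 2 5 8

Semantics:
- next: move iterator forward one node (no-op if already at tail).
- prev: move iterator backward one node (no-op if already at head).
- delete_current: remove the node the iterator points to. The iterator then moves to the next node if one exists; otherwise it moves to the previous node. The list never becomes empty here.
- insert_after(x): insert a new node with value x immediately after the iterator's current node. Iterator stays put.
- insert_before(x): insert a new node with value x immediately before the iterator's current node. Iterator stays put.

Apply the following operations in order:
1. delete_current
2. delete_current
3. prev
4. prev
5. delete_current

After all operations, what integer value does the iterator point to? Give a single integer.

After 1 (delete_current): list=[1, 6, 4, 2, 5, 8] cursor@1
After 2 (delete_current): list=[6, 4, 2, 5, 8] cursor@6
After 3 (prev): list=[6, 4, 2, 5, 8] cursor@6
After 4 (prev): list=[6, 4, 2, 5, 8] cursor@6
After 5 (delete_current): list=[4, 2, 5, 8] cursor@4

Answer: 4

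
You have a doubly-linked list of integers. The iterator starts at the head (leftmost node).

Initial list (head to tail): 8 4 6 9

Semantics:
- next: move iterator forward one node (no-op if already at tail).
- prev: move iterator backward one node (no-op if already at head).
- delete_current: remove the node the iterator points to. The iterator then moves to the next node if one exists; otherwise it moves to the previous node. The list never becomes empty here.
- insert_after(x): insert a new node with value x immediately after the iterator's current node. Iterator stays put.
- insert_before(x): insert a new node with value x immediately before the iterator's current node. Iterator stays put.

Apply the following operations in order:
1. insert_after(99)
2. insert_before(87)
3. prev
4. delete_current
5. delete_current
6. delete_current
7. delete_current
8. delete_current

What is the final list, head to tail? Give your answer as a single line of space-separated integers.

After 1 (insert_after(99)): list=[8, 99, 4, 6, 9] cursor@8
After 2 (insert_before(87)): list=[87, 8, 99, 4, 6, 9] cursor@8
After 3 (prev): list=[87, 8, 99, 4, 6, 9] cursor@87
After 4 (delete_current): list=[8, 99, 4, 6, 9] cursor@8
After 5 (delete_current): list=[99, 4, 6, 9] cursor@99
After 6 (delete_current): list=[4, 6, 9] cursor@4
After 7 (delete_current): list=[6, 9] cursor@6
After 8 (delete_current): list=[9] cursor@9

Answer: 9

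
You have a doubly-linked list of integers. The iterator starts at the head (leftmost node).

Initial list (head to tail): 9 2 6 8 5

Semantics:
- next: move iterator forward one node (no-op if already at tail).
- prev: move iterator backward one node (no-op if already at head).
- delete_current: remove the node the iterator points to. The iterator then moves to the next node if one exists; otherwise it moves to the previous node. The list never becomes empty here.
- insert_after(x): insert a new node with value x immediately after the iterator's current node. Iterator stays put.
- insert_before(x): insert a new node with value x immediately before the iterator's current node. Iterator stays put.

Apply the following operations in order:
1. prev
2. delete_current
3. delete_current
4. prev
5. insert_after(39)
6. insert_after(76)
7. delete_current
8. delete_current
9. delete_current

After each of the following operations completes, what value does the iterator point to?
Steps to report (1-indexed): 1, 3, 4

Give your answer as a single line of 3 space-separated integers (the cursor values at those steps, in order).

After 1 (prev): list=[9, 2, 6, 8, 5] cursor@9
After 2 (delete_current): list=[2, 6, 8, 5] cursor@2
After 3 (delete_current): list=[6, 8, 5] cursor@6
After 4 (prev): list=[6, 8, 5] cursor@6
After 5 (insert_after(39)): list=[6, 39, 8, 5] cursor@6
After 6 (insert_after(76)): list=[6, 76, 39, 8, 5] cursor@6
After 7 (delete_current): list=[76, 39, 8, 5] cursor@76
After 8 (delete_current): list=[39, 8, 5] cursor@39
After 9 (delete_current): list=[8, 5] cursor@8

Answer: 9 6 6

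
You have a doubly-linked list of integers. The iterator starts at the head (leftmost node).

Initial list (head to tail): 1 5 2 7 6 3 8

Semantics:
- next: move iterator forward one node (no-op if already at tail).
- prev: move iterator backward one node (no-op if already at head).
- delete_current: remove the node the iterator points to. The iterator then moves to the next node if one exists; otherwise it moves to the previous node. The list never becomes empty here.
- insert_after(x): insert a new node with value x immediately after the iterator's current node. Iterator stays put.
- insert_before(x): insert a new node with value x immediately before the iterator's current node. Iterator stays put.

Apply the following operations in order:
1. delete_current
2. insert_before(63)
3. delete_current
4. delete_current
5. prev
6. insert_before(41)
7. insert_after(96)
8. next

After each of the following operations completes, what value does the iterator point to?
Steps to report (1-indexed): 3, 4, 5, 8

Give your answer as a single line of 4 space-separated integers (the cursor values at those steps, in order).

After 1 (delete_current): list=[5, 2, 7, 6, 3, 8] cursor@5
After 2 (insert_before(63)): list=[63, 5, 2, 7, 6, 3, 8] cursor@5
After 3 (delete_current): list=[63, 2, 7, 6, 3, 8] cursor@2
After 4 (delete_current): list=[63, 7, 6, 3, 8] cursor@7
After 5 (prev): list=[63, 7, 6, 3, 8] cursor@63
After 6 (insert_before(41)): list=[41, 63, 7, 6, 3, 8] cursor@63
After 7 (insert_after(96)): list=[41, 63, 96, 7, 6, 3, 8] cursor@63
After 8 (next): list=[41, 63, 96, 7, 6, 3, 8] cursor@96

Answer: 2 7 63 96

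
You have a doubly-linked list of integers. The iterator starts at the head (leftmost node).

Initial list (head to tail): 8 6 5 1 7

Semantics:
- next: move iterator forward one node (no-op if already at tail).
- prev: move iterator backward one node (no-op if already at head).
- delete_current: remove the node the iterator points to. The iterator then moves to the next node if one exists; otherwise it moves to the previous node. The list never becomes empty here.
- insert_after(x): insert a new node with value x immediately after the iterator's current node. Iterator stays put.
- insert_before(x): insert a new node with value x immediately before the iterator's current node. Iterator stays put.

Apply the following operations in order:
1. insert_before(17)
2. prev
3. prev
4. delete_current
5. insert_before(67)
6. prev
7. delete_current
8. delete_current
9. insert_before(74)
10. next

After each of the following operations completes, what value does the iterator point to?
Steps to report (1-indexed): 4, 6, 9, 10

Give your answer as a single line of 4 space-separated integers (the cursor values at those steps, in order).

After 1 (insert_before(17)): list=[17, 8, 6, 5, 1, 7] cursor@8
After 2 (prev): list=[17, 8, 6, 5, 1, 7] cursor@17
After 3 (prev): list=[17, 8, 6, 5, 1, 7] cursor@17
After 4 (delete_current): list=[8, 6, 5, 1, 7] cursor@8
After 5 (insert_before(67)): list=[67, 8, 6, 5, 1, 7] cursor@8
After 6 (prev): list=[67, 8, 6, 5, 1, 7] cursor@67
After 7 (delete_current): list=[8, 6, 5, 1, 7] cursor@8
After 8 (delete_current): list=[6, 5, 1, 7] cursor@6
After 9 (insert_before(74)): list=[74, 6, 5, 1, 7] cursor@6
After 10 (next): list=[74, 6, 5, 1, 7] cursor@5

Answer: 8 67 6 5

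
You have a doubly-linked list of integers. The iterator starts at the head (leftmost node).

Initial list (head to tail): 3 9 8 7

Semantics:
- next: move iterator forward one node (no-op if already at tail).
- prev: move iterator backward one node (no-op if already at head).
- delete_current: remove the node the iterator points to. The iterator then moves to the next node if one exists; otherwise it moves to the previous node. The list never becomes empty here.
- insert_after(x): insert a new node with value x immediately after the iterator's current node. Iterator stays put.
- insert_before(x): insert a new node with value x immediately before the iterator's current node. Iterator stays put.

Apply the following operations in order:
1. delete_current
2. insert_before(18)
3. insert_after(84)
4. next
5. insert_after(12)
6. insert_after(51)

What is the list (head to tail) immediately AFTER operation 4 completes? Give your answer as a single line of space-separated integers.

After 1 (delete_current): list=[9, 8, 7] cursor@9
After 2 (insert_before(18)): list=[18, 9, 8, 7] cursor@9
After 3 (insert_after(84)): list=[18, 9, 84, 8, 7] cursor@9
After 4 (next): list=[18, 9, 84, 8, 7] cursor@84

Answer: 18 9 84 8 7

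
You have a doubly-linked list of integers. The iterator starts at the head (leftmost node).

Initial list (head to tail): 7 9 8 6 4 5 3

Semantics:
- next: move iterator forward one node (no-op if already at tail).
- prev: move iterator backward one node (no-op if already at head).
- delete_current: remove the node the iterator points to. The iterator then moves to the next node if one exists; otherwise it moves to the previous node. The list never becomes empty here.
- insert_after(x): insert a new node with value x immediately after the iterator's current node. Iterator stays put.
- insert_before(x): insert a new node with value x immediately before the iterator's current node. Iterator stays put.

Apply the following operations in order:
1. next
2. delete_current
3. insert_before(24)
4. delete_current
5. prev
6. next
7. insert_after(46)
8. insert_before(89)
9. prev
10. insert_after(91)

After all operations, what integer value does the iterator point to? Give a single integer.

After 1 (next): list=[7, 9, 8, 6, 4, 5, 3] cursor@9
After 2 (delete_current): list=[7, 8, 6, 4, 5, 3] cursor@8
After 3 (insert_before(24)): list=[7, 24, 8, 6, 4, 5, 3] cursor@8
After 4 (delete_current): list=[7, 24, 6, 4, 5, 3] cursor@6
After 5 (prev): list=[7, 24, 6, 4, 5, 3] cursor@24
After 6 (next): list=[7, 24, 6, 4, 5, 3] cursor@6
After 7 (insert_after(46)): list=[7, 24, 6, 46, 4, 5, 3] cursor@6
After 8 (insert_before(89)): list=[7, 24, 89, 6, 46, 4, 5, 3] cursor@6
After 9 (prev): list=[7, 24, 89, 6, 46, 4, 5, 3] cursor@89
After 10 (insert_after(91)): list=[7, 24, 89, 91, 6, 46, 4, 5, 3] cursor@89

Answer: 89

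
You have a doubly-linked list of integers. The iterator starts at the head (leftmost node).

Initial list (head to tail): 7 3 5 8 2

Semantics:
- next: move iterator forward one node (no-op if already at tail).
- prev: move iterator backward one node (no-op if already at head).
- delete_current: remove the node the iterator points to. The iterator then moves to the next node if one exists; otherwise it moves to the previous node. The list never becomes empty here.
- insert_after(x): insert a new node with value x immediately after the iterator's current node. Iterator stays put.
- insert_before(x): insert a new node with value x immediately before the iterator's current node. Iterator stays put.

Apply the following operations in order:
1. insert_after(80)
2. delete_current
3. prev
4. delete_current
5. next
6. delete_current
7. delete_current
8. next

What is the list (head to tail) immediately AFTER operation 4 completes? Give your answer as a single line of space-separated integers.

Answer: 3 5 8 2

Derivation:
After 1 (insert_after(80)): list=[7, 80, 3, 5, 8, 2] cursor@7
After 2 (delete_current): list=[80, 3, 5, 8, 2] cursor@80
After 3 (prev): list=[80, 3, 5, 8, 2] cursor@80
After 4 (delete_current): list=[3, 5, 8, 2] cursor@3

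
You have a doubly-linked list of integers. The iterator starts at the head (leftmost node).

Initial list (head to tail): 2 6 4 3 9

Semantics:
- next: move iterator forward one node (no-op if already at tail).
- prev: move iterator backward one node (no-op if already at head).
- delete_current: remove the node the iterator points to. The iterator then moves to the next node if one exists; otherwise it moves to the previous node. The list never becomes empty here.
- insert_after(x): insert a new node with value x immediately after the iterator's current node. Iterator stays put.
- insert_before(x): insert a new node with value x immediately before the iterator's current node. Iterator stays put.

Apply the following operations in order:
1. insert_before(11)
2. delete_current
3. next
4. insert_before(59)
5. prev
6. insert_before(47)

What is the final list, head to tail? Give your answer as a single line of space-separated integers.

After 1 (insert_before(11)): list=[11, 2, 6, 4, 3, 9] cursor@2
After 2 (delete_current): list=[11, 6, 4, 3, 9] cursor@6
After 3 (next): list=[11, 6, 4, 3, 9] cursor@4
After 4 (insert_before(59)): list=[11, 6, 59, 4, 3, 9] cursor@4
After 5 (prev): list=[11, 6, 59, 4, 3, 9] cursor@59
After 6 (insert_before(47)): list=[11, 6, 47, 59, 4, 3, 9] cursor@59

Answer: 11 6 47 59 4 3 9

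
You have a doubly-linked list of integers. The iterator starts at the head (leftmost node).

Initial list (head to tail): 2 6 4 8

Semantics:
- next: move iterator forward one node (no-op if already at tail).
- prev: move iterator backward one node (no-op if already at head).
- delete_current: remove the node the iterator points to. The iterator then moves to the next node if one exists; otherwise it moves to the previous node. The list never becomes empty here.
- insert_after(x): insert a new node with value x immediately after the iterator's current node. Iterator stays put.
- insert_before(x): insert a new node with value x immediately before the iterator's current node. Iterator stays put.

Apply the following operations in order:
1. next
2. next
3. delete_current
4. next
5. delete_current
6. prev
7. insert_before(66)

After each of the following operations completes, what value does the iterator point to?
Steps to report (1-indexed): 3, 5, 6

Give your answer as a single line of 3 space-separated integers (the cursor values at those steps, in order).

Answer: 8 6 2

Derivation:
After 1 (next): list=[2, 6, 4, 8] cursor@6
After 2 (next): list=[2, 6, 4, 8] cursor@4
After 3 (delete_current): list=[2, 6, 8] cursor@8
After 4 (next): list=[2, 6, 8] cursor@8
After 5 (delete_current): list=[2, 6] cursor@6
After 6 (prev): list=[2, 6] cursor@2
After 7 (insert_before(66)): list=[66, 2, 6] cursor@2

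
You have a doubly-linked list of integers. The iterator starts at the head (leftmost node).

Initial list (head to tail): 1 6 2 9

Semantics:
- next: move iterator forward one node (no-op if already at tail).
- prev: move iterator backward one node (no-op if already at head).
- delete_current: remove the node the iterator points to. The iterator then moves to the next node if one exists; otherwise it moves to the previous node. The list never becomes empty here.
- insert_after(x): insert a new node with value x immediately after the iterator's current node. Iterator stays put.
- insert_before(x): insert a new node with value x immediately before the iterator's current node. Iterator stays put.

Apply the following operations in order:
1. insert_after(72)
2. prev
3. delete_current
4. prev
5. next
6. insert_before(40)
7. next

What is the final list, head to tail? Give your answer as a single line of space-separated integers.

Answer: 72 40 6 2 9

Derivation:
After 1 (insert_after(72)): list=[1, 72, 6, 2, 9] cursor@1
After 2 (prev): list=[1, 72, 6, 2, 9] cursor@1
After 3 (delete_current): list=[72, 6, 2, 9] cursor@72
After 4 (prev): list=[72, 6, 2, 9] cursor@72
After 5 (next): list=[72, 6, 2, 9] cursor@6
After 6 (insert_before(40)): list=[72, 40, 6, 2, 9] cursor@6
After 7 (next): list=[72, 40, 6, 2, 9] cursor@2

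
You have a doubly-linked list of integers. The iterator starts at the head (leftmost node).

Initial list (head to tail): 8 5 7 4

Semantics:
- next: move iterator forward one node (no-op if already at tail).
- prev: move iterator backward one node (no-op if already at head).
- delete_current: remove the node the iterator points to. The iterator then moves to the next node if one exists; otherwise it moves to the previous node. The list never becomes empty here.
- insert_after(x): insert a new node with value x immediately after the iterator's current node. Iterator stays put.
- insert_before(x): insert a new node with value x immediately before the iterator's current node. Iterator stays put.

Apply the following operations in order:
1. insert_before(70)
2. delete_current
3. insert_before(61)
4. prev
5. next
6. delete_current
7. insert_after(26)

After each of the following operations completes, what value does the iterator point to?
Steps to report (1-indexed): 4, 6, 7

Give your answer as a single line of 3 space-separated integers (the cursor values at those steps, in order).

Answer: 61 7 7

Derivation:
After 1 (insert_before(70)): list=[70, 8, 5, 7, 4] cursor@8
After 2 (delete_current): list=[70, 5, 7, 4] cursor@5
After 3 (insert_before(61)): list=[70, 61, 5, 7, 4] cursor@5
After 4 (prev): list=[70, 61, 5, 7, 4] cursor@61
After 5 (next): list=[70, 61, 5, 7, 4] cursor@5
After 6 (delete_current): list=[70, 61, 7, 4] cursor@7
After 7 (insert_after(26)): list=[70, 61, 7, 26, 4] cursor@7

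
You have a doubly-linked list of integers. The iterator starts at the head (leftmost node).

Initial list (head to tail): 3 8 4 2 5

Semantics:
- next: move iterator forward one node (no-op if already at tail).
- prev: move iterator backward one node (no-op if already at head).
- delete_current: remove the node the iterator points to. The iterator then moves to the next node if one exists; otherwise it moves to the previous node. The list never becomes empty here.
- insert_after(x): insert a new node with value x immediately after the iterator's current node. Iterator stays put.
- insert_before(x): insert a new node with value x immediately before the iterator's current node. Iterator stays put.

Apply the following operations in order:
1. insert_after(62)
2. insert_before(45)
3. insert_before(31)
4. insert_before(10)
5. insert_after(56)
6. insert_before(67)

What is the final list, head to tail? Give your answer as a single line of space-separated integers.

After 1 (insert_after(62)): list=[3, 62, 8, 4, 2, 5] cursor@3
After 2 (insert_before(45)): list=[45, 3, 62, 8, 4, 2, 5] cursor@3
After 3 (insert_before(31)): list=[45, 31, 3, 62, 8, 4, 2, 5] cursor@3
After 4 (insert_before(10)): list=[45, 31, 10, 3, 62, 8, 4, 2, 5] cursor@3
After 5 (insert_after(56)): list=[45, 31, 10, 3, 56, 62, 8, 4, 2, 5] cursor@3
After 6 (insert_before(67)): list=[45, 31, 10, 67, 3, 56, 62, 8, 4, 2, 5] cursor@3

Answer: 45 31 10 67 3 56 62 8 4 2 5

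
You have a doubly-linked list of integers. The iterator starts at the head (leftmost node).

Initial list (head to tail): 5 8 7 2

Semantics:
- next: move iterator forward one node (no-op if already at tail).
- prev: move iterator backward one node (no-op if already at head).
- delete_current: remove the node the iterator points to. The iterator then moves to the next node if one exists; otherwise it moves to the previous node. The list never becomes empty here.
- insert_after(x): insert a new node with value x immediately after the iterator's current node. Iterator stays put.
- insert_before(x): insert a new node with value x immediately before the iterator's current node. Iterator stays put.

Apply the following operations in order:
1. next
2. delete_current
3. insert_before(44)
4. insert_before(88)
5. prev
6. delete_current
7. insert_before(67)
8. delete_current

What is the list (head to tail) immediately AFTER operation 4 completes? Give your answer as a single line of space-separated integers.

After 1 (next): list=[5, 8, 7, 2] cursor@8
After 2 (delete_current): list=[5, 7, 2] cursor@7
After 3 (insert_before(44)): list=[5, 44, 7, 2] cursor@7
After 4 (insert_before(88)): list=[5, 44, 88, 7, 2] cursor@7

Answer: 5 44 88 7 2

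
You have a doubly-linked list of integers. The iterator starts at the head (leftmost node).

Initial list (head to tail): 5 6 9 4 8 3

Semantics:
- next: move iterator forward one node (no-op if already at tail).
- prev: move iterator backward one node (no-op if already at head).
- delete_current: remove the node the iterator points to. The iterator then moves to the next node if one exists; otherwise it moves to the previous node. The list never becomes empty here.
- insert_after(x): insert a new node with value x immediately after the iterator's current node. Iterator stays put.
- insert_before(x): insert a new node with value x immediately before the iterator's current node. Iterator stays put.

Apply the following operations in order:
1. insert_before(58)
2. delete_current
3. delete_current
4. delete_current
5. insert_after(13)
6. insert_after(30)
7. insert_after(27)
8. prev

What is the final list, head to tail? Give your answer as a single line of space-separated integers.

After 1 (insert_before(58)): list=[58, 5, 6, 9, 4, 8, 3] cursor@5
After 2 (delete_current): list=[58, 6, 9, 4, 8, 3] cursor@6
After 3 (delete_current): list=[58, 9, 4, 8, 3] cursor@9
After 4 (delete_current): list=[58, 4, 8, 3] cursor@4
After 5 (insert_after(13)): list=[58, 4, 13, 8, 3] cursor@4
After 6 (insert_after(30)): list=[58, 4, 30, 13, 8, 3] cursor@4
After 7 (insert_after(27)): list=[58, 4, 27, 30, 13, 8, 3] cursor@4
After 8 (prev): list=[58, 4, 27, 30, 13, 8, 3] cursor@58

Answer: 58 4 27 30 13 8 3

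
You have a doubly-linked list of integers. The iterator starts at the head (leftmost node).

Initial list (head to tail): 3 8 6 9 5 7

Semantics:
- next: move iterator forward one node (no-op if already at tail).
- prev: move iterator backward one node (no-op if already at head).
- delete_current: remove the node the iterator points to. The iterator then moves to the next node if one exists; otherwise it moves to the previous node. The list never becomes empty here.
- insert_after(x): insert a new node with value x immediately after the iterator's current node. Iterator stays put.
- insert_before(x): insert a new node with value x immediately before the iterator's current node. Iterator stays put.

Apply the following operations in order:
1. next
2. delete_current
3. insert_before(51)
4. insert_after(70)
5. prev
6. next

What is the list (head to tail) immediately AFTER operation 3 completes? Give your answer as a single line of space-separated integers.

Answer: 3 51 6 9 5 7

Derivation:
After 1 (next): list=[3, 8, 6, 9, 5, 7] cursor@8
After 2 (delete_current): list=[3, 6, 9, 5, 7] cursor@6
After 3 (insert_before(51)): list=[3, 51, 6, 9, 5, 7] cursor@6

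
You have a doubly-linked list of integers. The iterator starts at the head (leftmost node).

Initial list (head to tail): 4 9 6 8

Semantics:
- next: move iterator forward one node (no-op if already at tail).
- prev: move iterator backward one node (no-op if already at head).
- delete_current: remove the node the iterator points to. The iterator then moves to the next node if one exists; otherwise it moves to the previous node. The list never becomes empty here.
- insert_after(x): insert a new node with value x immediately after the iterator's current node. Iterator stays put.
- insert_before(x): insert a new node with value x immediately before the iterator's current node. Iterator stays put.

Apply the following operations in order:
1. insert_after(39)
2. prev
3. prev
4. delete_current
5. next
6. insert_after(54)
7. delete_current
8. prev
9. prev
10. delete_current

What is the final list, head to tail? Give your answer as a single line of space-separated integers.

After 1 (insert_after(39)): list=[4, 39, 9, 6, 8] cursor@4
After 2 (prev): list=[4, 39, 9, 6, 8] cursor@4
After 3 (prev): list=[4, 39, 9, 6, 8] cursor@4
After 4 (delete_current): list=[39, 9, 6, 8] cursor@39
After 5 (next): list=[39, 9, 6, 8] cursor@9
After 6 (insert_after(54)): list=[39, 9, 54, 6, 8] cursor@9
After 7 (delete_current): list=[39, 54, 6, 8] cursor@54
After 8 (prev): list=[39, 54, 6, 8] cursor@39
After 9 (prev): list=[39, 54, 6, 8] cursor@39
After 10 (delete_current): list=[54, 6, 8] cursor@54

Answer: 54 6 8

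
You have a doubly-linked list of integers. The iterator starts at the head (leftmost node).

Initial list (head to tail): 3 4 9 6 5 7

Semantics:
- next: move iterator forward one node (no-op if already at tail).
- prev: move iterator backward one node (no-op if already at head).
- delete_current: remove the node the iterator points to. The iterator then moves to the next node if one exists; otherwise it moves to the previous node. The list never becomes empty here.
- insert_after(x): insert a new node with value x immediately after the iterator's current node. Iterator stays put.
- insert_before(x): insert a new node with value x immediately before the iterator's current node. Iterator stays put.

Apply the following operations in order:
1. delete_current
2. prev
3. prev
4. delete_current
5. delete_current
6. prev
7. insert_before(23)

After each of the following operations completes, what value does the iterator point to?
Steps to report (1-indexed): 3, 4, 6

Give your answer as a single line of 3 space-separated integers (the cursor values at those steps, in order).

After 1 (delete_current): list=[4, 9, 6, 5, 7] cursor@4
After 2 (prev): list=[4, 9, 6, 5, 7] cursor@4
After 3 (prev): list=[4, 9, 6, 5, 7] cursor@4
After 4 (delete_current): list=[9, 6, 5, 7] cursor@9
After 5 (delete_current): list=[6, 5, 7] cursor@6
After 6 (prev): list=[6, 5, 7] cursor@6
After 7 (insert_before(23)): list=[23, 6, 5, 7] cursor@6

Answer: 4 9 6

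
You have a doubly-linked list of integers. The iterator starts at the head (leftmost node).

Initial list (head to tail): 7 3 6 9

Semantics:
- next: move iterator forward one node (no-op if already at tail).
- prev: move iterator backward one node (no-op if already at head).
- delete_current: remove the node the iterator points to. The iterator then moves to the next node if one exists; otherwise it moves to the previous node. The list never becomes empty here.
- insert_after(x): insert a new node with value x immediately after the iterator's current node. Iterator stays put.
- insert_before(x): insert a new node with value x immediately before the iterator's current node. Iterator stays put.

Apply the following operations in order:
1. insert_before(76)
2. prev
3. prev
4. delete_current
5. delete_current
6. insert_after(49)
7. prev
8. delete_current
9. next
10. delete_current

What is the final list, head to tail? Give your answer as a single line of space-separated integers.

Answer: 49 9

Derivation:
After 1 (insert_before(76)): list=[76, 7, 3, 6, 9] cursor@7
After 2 (prev): list=[76, 7, 3, 6, 9] cursor@76
After 3 (prev): list=[76, 7, 3, 6, 9] cursor@76
After 4 (delete_current): list=[7, 3, 6, 9] cursor@7
After 5 (delete_current): list=[3, 6, 9] cursor@3
After 6 (insert_after(49)): list=[3, 49, 6, 9] cursor@3
After 7 (prev): list=[3, 49, 6, 9] cursor@3
After 8 (delete_current): list=[49, 6, 9] cursor@49
After 9 (next): list=[49, 6, 9] cursor@6
After 10 (delete_current): list=[49, 9] cursor@9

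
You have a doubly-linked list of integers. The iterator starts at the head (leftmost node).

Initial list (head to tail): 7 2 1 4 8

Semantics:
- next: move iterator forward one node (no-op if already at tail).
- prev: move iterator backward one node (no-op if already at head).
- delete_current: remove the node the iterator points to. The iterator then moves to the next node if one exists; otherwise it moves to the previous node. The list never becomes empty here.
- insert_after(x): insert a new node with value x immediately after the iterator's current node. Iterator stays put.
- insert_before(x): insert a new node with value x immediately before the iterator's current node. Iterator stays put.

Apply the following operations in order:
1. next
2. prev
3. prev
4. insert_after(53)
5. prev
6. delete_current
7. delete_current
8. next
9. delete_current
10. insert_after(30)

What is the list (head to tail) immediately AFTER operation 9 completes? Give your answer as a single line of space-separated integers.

Answer: 2 4 8

Derivation:
After 1 (next): list=[7, 2, 1, 4, 8] cursor@2
After 2 (prev): list=[7, 2, 1, 4, 8] cursor@7
After 3 (prev): list=[7, 2, 1, 4, 8] cursor@7
After 4 (insert_after(53)): list=[7, 53, 2, 1, 4, 8] cursor@7
After 5 (prev): list=[7, 53, 2, 1, 4, 8] cursor@7
After 6 (delete_current): list=[53, 2, 1, 4, 8] cursor@53
After 7 (delete_current): list=[2, 1, 4, 8] cursor@2
After 8 (next): list=[2, 1, 4, 8] cursor@1
After 9 (delete_current): list=[2, 4, 8] cursor@4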